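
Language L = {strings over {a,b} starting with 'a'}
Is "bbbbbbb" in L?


first symbol = 'b'

No, "bbbbbbb" is not in L


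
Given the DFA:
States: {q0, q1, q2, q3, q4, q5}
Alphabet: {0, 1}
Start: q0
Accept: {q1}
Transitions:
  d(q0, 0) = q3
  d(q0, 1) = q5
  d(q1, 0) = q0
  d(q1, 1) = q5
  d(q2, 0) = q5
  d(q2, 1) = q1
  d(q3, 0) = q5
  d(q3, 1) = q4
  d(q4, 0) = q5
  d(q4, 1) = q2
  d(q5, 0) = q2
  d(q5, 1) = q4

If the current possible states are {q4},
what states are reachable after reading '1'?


Apply transition on '1' from each current state:
  d(q4, 1) = q2

{q2}


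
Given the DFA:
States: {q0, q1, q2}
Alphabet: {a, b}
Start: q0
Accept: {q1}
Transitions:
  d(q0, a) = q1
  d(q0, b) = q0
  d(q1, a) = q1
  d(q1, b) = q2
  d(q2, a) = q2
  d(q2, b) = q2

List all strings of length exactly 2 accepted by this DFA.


All strings of length 2: 4 total
Accepted: 2

"aa", "ba"


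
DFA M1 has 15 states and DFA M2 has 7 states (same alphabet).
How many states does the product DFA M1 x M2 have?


Product construction pairs every M1 state with every M2 state.
15 * 7 = 105

105


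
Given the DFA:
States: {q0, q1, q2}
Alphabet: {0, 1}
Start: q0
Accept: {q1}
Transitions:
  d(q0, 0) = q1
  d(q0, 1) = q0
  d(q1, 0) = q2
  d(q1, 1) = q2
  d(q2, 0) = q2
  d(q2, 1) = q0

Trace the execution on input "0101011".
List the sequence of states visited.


Input: 0101011
d(q0, 0) = q1
d(q1, 1) = q2
d(q2, 0) = q2
d(q2, 1) = q0
d(q0, 0) = q1
d(q1, 1) = q2
d(q2, 1) = q0


q0 -> q1 -> q2 -> q2 -> q0 -> q1 -> q2 -> q0


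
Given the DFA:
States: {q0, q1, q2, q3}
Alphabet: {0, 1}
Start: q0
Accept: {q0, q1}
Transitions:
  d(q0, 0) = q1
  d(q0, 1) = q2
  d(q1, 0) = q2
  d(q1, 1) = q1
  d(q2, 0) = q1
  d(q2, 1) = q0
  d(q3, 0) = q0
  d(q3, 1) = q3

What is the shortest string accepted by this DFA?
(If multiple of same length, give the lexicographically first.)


BFS by string length (lex-first path to each state shown):
  len 0: q0<-""
Found accept state at length 0.

"" (empty string)


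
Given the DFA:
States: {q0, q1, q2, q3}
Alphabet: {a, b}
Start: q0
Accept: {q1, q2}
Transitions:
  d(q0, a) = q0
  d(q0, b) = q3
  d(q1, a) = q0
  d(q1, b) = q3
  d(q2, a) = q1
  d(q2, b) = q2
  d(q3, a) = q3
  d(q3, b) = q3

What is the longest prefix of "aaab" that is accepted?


Run the DFA, marking each prefix where the state is accepting:
  "" -> q0 [reject]
  "a" -> q0 [reject]
  "aa" -> q0 [reject]
  "aaa" -> q0 [reject]
  "aaab" -> q3 [reject]

No prefix is accepted


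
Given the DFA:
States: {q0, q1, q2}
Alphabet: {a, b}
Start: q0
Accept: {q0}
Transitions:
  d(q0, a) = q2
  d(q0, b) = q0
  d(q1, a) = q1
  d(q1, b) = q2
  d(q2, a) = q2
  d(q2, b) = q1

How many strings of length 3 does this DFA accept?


Enumerating all length-3 strings:
  "aaa" -> q2 [reject]
  "aab" -> q1 [reject]
  "aba" -> q1 [reject]
  "abb" -> q2 [reject]
  "baa" -> q2 [reject]
  "bab" -> q1 [reject]
  "bba" -> q2 [reject]
  "bbb" -> q0 [accept]

1 out of 8


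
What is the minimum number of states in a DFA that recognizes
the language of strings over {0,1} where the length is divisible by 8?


States track (length) mod 8.
Need 8 states: one per remainder 0..7; accept = remainder 0.

8


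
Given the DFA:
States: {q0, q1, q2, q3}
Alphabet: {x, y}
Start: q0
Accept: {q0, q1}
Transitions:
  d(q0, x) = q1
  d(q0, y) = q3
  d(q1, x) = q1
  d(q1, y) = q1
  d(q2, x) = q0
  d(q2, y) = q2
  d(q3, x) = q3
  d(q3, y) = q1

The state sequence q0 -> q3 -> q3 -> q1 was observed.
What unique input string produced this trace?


Trace back each transition to find the symbol:
  q0 --[y]--> q3
  q3 --[x]--> q3
  q3 --[y]--> q1

"yxy"


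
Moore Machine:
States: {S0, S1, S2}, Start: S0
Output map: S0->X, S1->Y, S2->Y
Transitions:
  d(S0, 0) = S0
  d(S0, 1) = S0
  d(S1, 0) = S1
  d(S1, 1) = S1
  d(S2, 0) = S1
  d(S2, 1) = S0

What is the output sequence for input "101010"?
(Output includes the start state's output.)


Start: S0 (output X)
  --1--> S0 (output X)
  --0--> S0 (output X)
  --1--> S0 (output X)
  --0--> S0 (output X)
  --1--> S0 (output X)
  --0--> S0 (output X)

"XXXXXXX"


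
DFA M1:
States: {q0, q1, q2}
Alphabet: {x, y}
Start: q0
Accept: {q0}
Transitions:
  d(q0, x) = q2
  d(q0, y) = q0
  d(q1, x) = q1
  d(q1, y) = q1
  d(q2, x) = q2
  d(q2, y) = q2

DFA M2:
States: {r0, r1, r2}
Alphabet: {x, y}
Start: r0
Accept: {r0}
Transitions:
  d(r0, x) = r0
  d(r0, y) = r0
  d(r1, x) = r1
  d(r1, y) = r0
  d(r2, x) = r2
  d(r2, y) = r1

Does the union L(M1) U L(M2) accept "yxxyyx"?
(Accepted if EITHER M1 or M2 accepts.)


M1: final=q2 accepted=False
M2: final=r0 accepted=True

Yes, union accepts


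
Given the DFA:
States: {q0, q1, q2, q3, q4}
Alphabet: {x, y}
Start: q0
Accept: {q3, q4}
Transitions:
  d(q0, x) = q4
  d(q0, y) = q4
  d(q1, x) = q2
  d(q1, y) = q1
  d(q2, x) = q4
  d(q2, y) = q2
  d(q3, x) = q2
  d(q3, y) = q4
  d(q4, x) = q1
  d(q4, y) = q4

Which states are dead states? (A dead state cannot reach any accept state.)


Forward reachability from each state:
  q0 -> reaches accept state q4 (live)
  q1 -> reaches accept state q4 (live)
  q2 -> reaches accept state q4 (live)
  q3 -> reaches accept state q3 (live)
  q4 -> reaches accept state q4 (live)

None (all states can reach an accept state)


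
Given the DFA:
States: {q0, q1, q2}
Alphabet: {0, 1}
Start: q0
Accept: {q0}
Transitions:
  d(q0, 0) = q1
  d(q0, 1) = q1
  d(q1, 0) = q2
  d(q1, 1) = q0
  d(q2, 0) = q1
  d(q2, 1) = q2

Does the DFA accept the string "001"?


Trace: q0 -> q1 -> q2 -> q2
Final state: q2
Accept states: {q0}

No, rejected (final state q2 is not an accept state)


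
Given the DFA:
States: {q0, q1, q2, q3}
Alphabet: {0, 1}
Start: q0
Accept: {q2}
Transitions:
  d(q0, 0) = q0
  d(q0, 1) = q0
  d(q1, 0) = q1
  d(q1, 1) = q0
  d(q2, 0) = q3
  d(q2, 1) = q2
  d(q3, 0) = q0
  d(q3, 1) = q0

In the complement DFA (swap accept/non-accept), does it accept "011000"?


Trace: q0 -> q0 -> q0 -> q0 -> q0 -> q0 -> q0
Final: q0
Original accept: {q2}
Complement: q0 is not in original accept

Yes, complement accepts (original rejects)


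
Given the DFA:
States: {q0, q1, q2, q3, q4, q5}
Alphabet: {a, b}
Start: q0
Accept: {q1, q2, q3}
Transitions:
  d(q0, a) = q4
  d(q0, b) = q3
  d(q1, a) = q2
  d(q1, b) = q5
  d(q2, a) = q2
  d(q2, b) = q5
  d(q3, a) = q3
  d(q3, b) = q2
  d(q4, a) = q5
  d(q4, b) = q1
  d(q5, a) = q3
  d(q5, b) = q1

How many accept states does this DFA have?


Accept states listed: {q1, q2, q3}
Counting: q1(1) q2(2) q3(3)

3


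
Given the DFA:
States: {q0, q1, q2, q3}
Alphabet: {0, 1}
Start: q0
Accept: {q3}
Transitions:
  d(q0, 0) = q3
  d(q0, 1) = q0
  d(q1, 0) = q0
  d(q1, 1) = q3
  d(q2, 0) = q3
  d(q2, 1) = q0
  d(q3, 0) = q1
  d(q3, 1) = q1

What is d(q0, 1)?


Looking up transition d(q0, 1)

q0


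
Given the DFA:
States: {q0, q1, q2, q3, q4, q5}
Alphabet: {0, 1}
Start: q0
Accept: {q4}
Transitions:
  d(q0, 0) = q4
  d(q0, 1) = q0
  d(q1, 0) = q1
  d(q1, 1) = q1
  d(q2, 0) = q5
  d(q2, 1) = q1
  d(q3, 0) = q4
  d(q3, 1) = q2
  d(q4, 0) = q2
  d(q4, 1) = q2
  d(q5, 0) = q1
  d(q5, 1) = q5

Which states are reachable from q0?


BFS from q0:
  layer 0: {q0}
  layer 1: {q4}
  layer 2: {q2}
  layer 3: {q1, q5}

{q0, q1, q2, q4, q5}


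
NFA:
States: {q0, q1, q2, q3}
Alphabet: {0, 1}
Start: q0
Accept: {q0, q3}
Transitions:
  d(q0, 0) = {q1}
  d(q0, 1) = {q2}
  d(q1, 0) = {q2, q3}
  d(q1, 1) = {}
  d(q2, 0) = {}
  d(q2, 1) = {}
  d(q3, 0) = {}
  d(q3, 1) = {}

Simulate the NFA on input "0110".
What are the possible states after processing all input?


Start: {q0}
  --0--> {q1}
  --1--> {}
  --1--> {}
  --0--> {}

{} (empty set, no valid transitions)


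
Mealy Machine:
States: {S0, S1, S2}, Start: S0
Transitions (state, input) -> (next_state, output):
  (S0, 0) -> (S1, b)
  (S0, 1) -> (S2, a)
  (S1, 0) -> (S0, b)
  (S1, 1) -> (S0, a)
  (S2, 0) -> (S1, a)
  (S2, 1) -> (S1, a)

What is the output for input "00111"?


Step-by-step:
  (S0, 0) -> (S1, b)
  (S1, 0) -> (S0, b)
  (S0, 1) -> (S2, a)
  (S2, 1) -> (S1, a)
  (S1, 1) -> (S0, a)

"bbaaa"


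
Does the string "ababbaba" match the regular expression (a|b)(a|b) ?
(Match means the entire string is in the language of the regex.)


|string| = 8; first = 'a'; last = 'a'

No, "ababbaba" does not match (a|b)(a|b)


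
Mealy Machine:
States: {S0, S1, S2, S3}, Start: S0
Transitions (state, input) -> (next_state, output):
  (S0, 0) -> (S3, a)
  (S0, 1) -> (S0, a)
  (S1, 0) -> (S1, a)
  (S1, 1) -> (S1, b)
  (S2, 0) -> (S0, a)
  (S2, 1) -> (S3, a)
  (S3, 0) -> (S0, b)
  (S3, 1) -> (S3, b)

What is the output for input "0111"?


Step-by-step:
  (S0, 0) -> (S3, a)
  (S3, 1) -> (S3, b)
  (S3, 1) -> (S3, b)
  (S3, 1) -> (S3, b)

"abbb"


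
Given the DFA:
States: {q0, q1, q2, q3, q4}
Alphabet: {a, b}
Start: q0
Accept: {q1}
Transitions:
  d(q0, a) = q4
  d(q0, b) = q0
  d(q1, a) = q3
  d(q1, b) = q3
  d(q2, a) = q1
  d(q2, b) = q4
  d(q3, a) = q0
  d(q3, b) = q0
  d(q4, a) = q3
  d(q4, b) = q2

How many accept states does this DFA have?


Accept states listed: {q1}
Counting: q1(1)

1


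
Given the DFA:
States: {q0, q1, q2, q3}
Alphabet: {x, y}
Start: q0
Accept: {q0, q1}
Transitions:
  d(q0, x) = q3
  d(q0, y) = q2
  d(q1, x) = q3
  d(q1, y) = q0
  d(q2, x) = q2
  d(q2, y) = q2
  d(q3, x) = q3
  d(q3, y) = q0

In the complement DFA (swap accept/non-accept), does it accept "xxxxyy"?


Trace: q0 -> q3 -> q3 -> q3 -> q3 -> q0 -> q2
Final: q2
Original accept: {q0, q1}
Complement: q2 is not in original accept

Yes, complement accepts (original rejects)


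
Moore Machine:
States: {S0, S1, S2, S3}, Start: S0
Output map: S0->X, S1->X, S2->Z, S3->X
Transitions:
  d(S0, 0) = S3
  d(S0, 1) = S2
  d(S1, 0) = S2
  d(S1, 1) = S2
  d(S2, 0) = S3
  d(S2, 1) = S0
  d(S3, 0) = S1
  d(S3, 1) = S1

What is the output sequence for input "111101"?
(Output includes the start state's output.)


Start: S0 (output X)
  --1--> S2 (output Z)
  --1--> S0 (output X)
  --1--> S2 (output Z)
  --1--> S0 (output X)
  --0--> S3 (output X)
  --1--> S1 (output X)

"XZXZXXX"


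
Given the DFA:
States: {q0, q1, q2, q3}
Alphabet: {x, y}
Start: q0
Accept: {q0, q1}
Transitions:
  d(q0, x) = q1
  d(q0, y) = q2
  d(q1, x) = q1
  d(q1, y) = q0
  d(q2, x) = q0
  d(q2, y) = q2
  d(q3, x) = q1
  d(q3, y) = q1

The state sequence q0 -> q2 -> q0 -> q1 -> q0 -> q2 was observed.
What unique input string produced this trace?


Trace back each transition to find the symbol:
  q0 --[y]--> q2
  q2 --[x]--> q0
  q0 --[x]--> q1
  q1 --[y]--> q0
  q0 --[y]--> q2

"yxxyy"


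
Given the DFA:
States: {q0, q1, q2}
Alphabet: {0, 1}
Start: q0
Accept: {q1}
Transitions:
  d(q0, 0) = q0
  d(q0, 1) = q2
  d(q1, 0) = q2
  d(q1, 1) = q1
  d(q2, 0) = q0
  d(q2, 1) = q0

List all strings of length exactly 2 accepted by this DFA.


All strings of length 2: 4 total
Accepted: 0

None


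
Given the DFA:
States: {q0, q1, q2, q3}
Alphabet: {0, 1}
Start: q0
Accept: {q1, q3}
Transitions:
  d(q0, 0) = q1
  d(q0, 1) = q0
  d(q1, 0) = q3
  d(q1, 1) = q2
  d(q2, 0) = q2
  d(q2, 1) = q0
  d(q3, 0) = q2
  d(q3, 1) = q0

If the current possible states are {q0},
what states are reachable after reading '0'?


Apply transition on '0' from each current state:
  d(q0, 0) = q1

{q1}


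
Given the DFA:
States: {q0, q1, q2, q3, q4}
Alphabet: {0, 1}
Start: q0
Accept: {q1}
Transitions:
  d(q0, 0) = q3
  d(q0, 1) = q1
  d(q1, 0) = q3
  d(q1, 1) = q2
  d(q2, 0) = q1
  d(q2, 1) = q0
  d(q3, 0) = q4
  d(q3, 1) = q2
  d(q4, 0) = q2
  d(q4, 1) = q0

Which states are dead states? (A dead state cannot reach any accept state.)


Forward reachability from each state:
  q0 -> reaches accept state q1 (live)
  q1 -> reaches accept state q1 (live)
  q2 -> reaches accept state q1 (live)
  q3 -> reaches accept state q1 (live)
  q4 -> reaches accept state q1 (live)

None (all states can reach an accept state)


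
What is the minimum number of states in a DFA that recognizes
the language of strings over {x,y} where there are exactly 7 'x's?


States: count = 0, 1, ..., 7 (that's 8 states), plus a dead state for count > 7.
Total: 8 + 1 = 9. Accept = count-7 state.

9


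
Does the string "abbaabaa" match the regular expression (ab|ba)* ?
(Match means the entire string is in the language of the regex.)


|string| = 8; first = 'a'; last = 'a'

No, "abbaabaa" does not match (ab|ba)*


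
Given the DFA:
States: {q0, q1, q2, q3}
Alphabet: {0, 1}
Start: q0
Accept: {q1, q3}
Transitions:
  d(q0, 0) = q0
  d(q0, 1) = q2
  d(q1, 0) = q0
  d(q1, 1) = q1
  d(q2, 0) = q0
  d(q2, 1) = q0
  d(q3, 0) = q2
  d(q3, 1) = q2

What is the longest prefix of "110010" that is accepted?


Run the DFA, marking each prefix where the state is accepting:
  "" -> q0 [reject]
  "1" -> q2 [reject]
  "11" -> q0 [reject]
  "110" -> q0 [reject]
  "1100" -> q0 [reject]
  "11001" -> q2 [reject]
  "110010" -> q0 [reject]

No prefix is accepted


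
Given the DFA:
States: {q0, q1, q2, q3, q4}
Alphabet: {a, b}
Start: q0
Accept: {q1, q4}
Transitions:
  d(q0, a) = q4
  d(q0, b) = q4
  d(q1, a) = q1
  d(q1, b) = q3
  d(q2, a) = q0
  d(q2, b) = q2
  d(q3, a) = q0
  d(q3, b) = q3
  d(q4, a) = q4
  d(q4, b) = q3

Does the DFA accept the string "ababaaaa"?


Trace: q0 -> q4 -> q3 -> q0 -> q4 -> q4 -> q4 -> q4 -> q4
Final state: q4
Accept states: {q1, q4}

Yes, accepted (final state q4 is an accept state)


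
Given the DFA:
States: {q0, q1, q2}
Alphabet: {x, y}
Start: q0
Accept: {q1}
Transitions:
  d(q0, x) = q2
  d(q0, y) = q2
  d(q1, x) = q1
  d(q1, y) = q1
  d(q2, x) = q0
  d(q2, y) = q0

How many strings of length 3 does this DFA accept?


Enumerating all length-3 strings:
  "xxx" -> q2 [reject]
  "xxy" -> q2 [reject]
  "xyx" -> q2 [reject]
  "xyy" -> q2 [reject]
  "yxx" -> q2 [reject]
  "yxy" -> q2 [reject]
  "yyx" -> q2 [reject]
  "yyy" -> q2 [reject]

0 out of 8


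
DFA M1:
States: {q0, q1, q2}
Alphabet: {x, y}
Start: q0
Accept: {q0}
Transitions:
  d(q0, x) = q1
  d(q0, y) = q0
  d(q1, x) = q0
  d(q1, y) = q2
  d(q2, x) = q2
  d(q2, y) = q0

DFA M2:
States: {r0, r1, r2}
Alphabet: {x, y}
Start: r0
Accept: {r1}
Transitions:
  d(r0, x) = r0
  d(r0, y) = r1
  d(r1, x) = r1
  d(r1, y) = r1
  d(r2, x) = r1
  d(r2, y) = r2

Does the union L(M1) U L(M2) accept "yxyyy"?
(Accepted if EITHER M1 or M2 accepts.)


M1: final=q0 accepted=True
M2: final=r1 accepted=True

Yes, union accepts


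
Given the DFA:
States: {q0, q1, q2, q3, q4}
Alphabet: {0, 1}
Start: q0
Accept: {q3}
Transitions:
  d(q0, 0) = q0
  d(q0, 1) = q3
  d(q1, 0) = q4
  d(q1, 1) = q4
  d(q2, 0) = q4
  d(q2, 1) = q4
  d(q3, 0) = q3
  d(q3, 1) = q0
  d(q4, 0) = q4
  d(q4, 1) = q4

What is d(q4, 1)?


Looking up transition d(q4, 1)

q4


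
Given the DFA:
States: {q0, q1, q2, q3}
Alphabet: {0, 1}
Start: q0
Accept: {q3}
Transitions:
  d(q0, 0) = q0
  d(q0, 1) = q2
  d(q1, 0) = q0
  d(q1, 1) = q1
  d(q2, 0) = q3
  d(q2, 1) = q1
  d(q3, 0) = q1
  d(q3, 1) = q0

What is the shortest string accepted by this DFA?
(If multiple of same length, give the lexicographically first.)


BFS by string length (lex-first path to each state shown):
  len 0: q0<-""
  len 1: q0<-"0", q2<-"1"
  len 2: q0<-"00", q1<-"11", q2<-"01", q3<-"10"
Found accept state at length 2.

"10"


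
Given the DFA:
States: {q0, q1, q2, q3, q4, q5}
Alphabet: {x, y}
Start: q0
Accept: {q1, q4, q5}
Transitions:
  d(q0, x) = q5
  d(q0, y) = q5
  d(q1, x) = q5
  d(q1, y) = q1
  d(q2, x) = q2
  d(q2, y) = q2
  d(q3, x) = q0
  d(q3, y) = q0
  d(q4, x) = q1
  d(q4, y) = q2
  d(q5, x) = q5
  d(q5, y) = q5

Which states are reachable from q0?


BFS from q0:
  layer 0: {q0}
  layer 1: {q5}

{q0, q5}


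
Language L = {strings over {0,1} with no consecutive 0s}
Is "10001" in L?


'00' occurs at index 1

No, "10001" is not in L


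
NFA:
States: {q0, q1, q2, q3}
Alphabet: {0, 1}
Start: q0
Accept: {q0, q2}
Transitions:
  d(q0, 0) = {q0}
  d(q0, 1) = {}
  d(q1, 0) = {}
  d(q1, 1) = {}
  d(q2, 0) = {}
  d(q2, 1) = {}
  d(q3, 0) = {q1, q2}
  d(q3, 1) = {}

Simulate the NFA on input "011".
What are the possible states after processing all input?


Start: {q0}
  --0--> {q0}
  --1--> {}
  --1--> {}

{} (empty set, no valid transitions)


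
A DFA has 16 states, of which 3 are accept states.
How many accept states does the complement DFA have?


Complement swaps accept and non-accept states.
16 - 3 = 13

13


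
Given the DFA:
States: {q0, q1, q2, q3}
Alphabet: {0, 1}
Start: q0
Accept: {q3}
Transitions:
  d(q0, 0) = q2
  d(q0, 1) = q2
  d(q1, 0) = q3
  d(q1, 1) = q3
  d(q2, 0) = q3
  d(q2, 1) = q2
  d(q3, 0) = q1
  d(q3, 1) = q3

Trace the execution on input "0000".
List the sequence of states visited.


Input: 0000
d(q0, 0) = q2
d(q2, 0) = q3
d(q3, 0) = q1
d(q1, 0) = q3


q0 -> q2 -> q3 -> q1 -> q3


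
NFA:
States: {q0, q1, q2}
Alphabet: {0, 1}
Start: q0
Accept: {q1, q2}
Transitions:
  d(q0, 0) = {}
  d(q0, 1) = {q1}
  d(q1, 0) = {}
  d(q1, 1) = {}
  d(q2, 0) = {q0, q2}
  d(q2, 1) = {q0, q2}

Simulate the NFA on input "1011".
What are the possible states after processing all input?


Start: {q0}
  --1--> {q1}
  --0--> {}
  --1--> {}
  --1--> {}

{} (empty set, no valid transitions)


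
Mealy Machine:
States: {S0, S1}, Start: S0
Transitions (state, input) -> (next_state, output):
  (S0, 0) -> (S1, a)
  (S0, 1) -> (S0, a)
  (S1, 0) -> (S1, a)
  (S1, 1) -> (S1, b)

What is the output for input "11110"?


Step-by-step:
  (S0, 1) -> (S0, a)
  (S0, 1) -> (S0, a)
  (S0, 1) -> (S0, a)
  (S0, 1) -> (S0, a)
  (S0, 0) -> (S1, a)

"aaaaa"


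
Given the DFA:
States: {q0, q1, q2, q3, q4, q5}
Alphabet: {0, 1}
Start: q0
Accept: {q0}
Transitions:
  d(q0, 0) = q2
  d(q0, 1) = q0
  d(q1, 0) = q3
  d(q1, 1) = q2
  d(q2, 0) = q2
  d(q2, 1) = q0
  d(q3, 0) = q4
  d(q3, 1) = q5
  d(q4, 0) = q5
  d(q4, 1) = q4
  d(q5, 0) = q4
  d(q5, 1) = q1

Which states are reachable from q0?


BFS from q0:
  layer 0: {q0}
  layer 1: {q2}

{q0, q2}


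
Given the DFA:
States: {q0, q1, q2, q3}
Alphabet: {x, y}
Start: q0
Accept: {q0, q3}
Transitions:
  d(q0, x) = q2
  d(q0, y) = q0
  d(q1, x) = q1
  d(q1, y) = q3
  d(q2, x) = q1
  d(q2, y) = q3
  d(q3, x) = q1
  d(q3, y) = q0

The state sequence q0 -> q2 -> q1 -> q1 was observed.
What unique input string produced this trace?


Trace back each transition to find the symbol:
  q0 --[x]--> q2
  q2 --[x]--> q1
  q1 --[x]--> q1

"xxx"


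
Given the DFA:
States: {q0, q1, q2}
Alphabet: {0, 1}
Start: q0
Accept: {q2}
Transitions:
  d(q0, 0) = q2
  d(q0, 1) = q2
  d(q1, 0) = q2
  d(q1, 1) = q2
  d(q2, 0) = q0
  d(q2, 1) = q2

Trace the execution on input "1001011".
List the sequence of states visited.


Input: 1001011
d(q0, 1) = q2
d(q2, 0) = q0
d(q0, 0) = q2
d(q2, 1) = q2
d(q2, 0) = q0
d(q0, 1) = q2
d(q2, 1) = q2


q0 -> q2 -> q0 -> q2 -> q2 -> q0 -> q2 -> q2


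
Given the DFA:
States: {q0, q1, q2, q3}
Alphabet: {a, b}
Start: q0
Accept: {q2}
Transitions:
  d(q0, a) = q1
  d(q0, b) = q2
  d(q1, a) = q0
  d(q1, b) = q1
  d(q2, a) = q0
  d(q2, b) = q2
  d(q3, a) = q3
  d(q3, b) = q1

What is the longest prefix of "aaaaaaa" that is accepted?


Run the DFA, marking each prefix where the state is accepting:
  "" -> q0 [reject]
  "a" -> q1 [reject]
  "aa" -> q0 [reject]
  "aaa" -> q1 [reject]
  "aaaa" -> q0 [reject]
  "aaaaa" -> q1 [reject]
  "aaaaaa" -> q0 [reject]
  "aaaaaaa" -> q1 [reject]

No prefix is accepted


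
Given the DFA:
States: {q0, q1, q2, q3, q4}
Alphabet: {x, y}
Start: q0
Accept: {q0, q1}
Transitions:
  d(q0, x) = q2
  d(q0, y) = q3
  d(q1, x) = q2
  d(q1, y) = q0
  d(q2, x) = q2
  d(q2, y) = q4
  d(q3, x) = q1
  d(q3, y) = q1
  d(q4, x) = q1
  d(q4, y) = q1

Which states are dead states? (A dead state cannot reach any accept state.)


Forward reachability from each state:
  q0 -> reaches accept state q0 (live)
  q1 -> reaches accept state q0 (live)
  q2 -> reaches accept state q0 (live)
  q3 -> reaches accept state q0 (live)
  q4 -> reaches accept state q0 (live)

None (all states can reach an accept state)


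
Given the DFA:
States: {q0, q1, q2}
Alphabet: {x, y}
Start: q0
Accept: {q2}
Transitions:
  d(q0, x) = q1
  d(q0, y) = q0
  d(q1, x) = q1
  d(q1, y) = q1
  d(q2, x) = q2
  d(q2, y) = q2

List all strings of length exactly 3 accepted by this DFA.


All strings of length 3: 8 total
Accepted: 0

None


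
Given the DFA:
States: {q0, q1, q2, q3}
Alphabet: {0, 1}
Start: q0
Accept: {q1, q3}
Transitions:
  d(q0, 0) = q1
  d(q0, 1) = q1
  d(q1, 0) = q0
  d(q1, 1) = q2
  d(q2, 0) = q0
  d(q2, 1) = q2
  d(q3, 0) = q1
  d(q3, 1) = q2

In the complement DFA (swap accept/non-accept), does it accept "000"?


Trace: q0 -> q1 -> q0 -> q1
Final: q1
Original accept: {q1, q3}
Complement: q1 is in original accept

No, complement rejects (original accepts)


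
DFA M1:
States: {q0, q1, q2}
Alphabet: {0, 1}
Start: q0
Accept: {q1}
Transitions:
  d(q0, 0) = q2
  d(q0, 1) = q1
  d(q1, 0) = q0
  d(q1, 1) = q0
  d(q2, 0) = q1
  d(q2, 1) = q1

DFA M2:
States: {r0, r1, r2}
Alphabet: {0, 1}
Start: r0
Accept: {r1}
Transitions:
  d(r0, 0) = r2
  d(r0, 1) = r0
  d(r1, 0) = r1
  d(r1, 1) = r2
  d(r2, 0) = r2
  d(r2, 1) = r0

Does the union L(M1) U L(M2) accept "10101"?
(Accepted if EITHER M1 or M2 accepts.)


M1: final=q1 accepted=True
M2: final=r0 accepted=False

Yes, union accepts


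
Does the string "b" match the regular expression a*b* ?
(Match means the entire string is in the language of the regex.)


|string| = 1; first = 'b'; last = 'b'

Yes, "b" matches a*b*


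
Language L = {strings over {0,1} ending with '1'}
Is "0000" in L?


last symbol = '0'

No, "0000" is not in L


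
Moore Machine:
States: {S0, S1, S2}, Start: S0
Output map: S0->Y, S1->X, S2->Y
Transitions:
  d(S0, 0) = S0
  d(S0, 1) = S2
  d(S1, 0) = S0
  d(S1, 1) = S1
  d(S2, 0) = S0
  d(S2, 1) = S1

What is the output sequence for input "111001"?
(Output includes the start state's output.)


Start: S0 (output Y)
  --1--> S2 (output Y)
  --1--> S1 (output X)
  --1--> S1 (output X)
  --0--> S0 (output Y)
  --0--> S0 (output Y)
  --1--> S2 (output Y)

"YYXXYYY"


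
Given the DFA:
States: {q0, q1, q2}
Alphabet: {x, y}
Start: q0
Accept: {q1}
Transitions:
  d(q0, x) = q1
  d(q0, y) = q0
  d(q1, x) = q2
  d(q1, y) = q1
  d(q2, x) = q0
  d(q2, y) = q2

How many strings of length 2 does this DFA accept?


Enumerating all length-2 strings:
  "xx" -> q2 [reject]
  "xy" -> q1 [accept]
  "yx" -> q1 [accept]
  "yy" -> q0 [reject]

2 out of 4


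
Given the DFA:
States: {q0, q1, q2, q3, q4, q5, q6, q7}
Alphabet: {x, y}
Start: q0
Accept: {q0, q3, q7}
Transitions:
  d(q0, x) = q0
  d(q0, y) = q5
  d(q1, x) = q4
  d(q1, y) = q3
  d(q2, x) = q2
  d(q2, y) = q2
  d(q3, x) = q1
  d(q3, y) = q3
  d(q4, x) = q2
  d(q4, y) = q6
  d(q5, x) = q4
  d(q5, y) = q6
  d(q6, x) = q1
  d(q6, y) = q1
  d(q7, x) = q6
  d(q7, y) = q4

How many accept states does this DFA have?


Accept states listed: {q0, q3, q7}
Counting: q0(1) q3(2) q7(3)

3


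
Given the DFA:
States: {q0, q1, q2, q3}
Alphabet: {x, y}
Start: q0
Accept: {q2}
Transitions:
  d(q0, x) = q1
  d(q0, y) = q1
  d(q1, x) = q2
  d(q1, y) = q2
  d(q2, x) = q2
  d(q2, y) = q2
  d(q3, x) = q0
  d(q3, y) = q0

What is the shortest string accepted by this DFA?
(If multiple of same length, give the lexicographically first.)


BFS by string length (lex-first path to each state shown):
  len 0: q0<-""
  len 1: q1<-"x"
  len 2: q2<-"xx"
Found accept state at length 2.

"xx"


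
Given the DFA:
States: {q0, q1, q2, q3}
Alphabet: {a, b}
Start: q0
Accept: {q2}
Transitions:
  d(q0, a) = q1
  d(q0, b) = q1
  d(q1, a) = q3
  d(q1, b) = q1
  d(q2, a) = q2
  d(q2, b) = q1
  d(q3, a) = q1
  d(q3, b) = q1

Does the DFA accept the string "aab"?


Trace: q0 -> q1 -> q3 -> q1
Final state: q1
Accept states: {q2}

No, rejected (final state q1 is not an accept state)


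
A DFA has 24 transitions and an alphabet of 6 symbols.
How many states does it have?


Each state has exactly one transition per symbol.
states = transitions / |alphabet| = 24 / 6 = 4

4


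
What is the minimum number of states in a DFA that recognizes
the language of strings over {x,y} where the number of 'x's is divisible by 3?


States track (count of 'x') mod 3.
Need 3 states: one per remainder 0..2; accept = remainder 0.

3


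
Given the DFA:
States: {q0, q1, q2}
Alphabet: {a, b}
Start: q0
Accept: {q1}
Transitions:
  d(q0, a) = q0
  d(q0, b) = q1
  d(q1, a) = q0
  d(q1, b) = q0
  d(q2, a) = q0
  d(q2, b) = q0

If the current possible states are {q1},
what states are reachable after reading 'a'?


Apply transition on 'a' from each current state:
  d(q1, a) = q0

{q0}


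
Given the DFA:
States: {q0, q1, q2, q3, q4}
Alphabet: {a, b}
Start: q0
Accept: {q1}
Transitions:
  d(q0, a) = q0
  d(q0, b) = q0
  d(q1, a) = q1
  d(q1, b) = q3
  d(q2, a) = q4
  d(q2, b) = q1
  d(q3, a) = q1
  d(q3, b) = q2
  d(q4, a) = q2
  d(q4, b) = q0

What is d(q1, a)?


Looking up transition d(q1, a)

q1


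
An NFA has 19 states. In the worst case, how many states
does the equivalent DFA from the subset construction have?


Subset construction: one DFA state per subset of NFA states.
2^19 = 524288

524288


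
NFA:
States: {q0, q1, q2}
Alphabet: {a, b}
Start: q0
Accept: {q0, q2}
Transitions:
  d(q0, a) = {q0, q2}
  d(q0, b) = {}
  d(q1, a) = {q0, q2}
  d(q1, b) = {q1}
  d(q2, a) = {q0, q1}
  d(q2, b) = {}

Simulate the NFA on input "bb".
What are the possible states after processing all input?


Start: {q0}
  --b--> {}
  --b--> {}

{} (empty set, no valid transitions)


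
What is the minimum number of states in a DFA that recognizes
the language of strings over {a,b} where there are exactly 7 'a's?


States: count = 0, 1, ..., 7 (that's 8 states), plus a dead state for count > 7.
Total: 8 + 1 = 9. Accept = count-7 state.

9


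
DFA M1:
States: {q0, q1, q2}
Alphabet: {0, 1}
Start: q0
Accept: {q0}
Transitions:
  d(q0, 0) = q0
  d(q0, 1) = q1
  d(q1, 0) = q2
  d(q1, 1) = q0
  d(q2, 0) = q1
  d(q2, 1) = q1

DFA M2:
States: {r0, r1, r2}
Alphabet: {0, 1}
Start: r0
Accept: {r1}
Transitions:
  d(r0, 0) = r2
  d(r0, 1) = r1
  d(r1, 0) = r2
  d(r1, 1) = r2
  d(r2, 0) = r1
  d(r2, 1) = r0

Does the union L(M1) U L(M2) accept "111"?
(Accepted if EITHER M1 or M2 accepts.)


M1: final=q1 accepted=False
M2: final=r0 accepted=False

No, union rejects (neither accepts)


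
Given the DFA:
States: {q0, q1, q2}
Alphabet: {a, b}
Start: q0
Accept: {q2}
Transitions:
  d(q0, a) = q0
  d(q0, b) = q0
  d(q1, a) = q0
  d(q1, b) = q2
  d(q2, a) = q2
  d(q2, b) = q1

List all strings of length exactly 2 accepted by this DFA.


All strings of length 2: 4 total
Accepted: 0

None


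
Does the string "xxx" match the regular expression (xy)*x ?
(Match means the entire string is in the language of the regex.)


|string| = 3; first = 'x'; last = 'x'

No, "xxx" does not match (xy)*x


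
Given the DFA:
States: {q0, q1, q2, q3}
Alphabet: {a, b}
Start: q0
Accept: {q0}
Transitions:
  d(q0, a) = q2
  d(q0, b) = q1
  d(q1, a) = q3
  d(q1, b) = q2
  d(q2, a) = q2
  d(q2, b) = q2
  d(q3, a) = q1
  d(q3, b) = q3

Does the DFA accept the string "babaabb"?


Trace: q0 -> q1 -> q3 -> q3 -> q1 -> q3 -> q3 -> q3
Final state: q3
Accept states: {q0}

No, rejected (final state q3 is not an accept state)


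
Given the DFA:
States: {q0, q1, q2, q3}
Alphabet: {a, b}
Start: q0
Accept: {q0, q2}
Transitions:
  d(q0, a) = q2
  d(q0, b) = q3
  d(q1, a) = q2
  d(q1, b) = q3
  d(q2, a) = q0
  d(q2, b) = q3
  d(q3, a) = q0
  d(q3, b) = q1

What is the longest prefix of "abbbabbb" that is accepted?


Run the DFA, marking each prefix where the state is accepting:
  "" -> q0 [accept]
  "a" -> q2 [accept]
  "ab" -> q3 [reject]
  "abb" -> q1 [reject]
  "abbb" -> q3 [reject]
  "abbba" -> q0 [accept]
  "abbbab" -> q3 [reject]
  "abbbabb" -> q1 [reject]
  "abbbabbb" -> q3 [reject]

"abbba"


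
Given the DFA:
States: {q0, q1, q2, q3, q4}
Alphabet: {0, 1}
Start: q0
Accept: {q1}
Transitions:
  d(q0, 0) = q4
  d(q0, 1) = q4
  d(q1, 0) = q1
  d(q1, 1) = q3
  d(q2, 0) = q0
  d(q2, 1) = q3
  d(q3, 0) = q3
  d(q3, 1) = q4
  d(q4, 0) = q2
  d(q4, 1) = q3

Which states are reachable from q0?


BFS from q0:
  layer 0: {q0}
  layer 1: {q4}
  layer 2: {q2, q3}

{q0, q2, q3, q4}


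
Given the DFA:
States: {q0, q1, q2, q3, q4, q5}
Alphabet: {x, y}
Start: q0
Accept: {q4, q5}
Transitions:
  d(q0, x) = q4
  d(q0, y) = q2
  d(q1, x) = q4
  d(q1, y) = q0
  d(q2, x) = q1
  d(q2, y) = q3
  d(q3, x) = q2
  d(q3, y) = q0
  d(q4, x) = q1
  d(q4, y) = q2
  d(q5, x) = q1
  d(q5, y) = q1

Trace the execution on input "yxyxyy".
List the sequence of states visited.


Input: yxyxyy
d(q0, y) = q2
d(q2, x) = q1
d(q1, y) = q0
d(q0, x) = q4
d(q4, y) = q2
d(q2, y) = q3


q0 -> q2 -> q1 -> q0 -> q4 -> q2 -> q3


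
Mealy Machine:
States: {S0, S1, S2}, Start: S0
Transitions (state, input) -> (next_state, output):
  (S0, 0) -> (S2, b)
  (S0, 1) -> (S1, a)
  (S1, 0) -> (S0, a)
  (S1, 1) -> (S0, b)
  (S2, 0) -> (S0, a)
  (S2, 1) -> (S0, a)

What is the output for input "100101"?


Step-by-step:
  (S0, 1) -> (S1, a)
  (S1, 0) -> (S0, a)
  (S0, 0) -> (S2, b)
  (S2, 1) -> (S0, a)
  (S0, 0) -> (S2, b)
  (S2, 1) -> (S0, a)

"aababa"


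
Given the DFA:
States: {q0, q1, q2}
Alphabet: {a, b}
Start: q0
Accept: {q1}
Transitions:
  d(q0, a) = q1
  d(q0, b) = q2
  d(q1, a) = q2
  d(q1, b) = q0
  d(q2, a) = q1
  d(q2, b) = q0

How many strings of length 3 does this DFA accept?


Enumerating all length-3 strings:
  "aaa" -> q1 [accept]
  "aab" -> q0 [reject]
  "aba" -> q1 [accept]
  "abb" -> q2 [reject]
  "baa" -> q2 [reject]
  "bab" -> q0 [reject]
  "bba" -> q1 [accept]
  "bbb" -> q2 [reject]

3 out of 8


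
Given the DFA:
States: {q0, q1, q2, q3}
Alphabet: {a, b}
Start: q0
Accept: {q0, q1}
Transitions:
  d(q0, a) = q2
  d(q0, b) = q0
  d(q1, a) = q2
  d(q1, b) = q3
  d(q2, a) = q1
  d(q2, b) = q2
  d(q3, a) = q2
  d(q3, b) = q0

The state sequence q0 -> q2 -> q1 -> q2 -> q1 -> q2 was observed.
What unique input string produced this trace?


Trace back each transition to find the symbol:
  q0 --[a]--> q2
  q2 --[a]--> q1
  q1 --[a]--> q2
  q2 --[a]--> q1
  q1 --[a]--> q2

"aaaaa"


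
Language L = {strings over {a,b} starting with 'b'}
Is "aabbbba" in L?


first symbol = 'a'

No, "aabbbba" is not in L


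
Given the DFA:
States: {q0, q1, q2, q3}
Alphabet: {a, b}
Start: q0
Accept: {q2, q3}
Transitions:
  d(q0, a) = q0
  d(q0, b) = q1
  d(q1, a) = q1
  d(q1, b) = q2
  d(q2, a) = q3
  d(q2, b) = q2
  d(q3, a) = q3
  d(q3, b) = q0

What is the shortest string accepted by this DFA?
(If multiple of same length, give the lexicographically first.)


BFS by string length (lex-first path to each state shown):
  len 0: q0<-""
  len 1: q0<-"a", q1<-"b"
  len 2: q0<-"aa", q1<-"ab", q2<-"bb"
Found accept state at length 2.

"bb"


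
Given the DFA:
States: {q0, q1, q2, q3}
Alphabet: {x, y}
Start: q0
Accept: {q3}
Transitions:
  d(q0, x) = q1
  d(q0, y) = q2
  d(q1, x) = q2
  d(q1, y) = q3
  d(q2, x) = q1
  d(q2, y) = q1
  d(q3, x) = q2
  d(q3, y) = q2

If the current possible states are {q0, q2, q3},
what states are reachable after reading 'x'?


Apply transition on 'x' from each current state:
  d(q0, x) = q1
  d(q2, x) = q1
  d(q3, x) = q2

{q1, q2}


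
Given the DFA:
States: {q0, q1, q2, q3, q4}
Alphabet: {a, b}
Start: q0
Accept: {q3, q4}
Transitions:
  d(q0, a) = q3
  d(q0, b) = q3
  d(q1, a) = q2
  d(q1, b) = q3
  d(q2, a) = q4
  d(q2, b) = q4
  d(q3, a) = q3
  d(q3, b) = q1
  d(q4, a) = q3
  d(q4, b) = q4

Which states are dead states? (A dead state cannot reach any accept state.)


Forward reachability from each state:
  q0 -> reaches accept state q3 (live)
  q1 -> reaches accept state q3 (live)
  q2 -> reaches accept state q3 (live)
  q3 -> reaches accept state q3 (live)
  q4 -> reaches accept state q3 (live)

None (all states can reach an accept state)


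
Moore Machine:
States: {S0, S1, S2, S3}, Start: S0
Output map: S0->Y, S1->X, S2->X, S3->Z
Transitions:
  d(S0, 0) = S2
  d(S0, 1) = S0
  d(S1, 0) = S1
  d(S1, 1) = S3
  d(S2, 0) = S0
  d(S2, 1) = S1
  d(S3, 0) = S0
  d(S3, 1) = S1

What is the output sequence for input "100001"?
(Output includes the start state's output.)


Start: S0 (output Y)
  --1--> S0 (output Y)
  --0--> S2 (output X)
  --0--> S0 (output Y)
  --0--> S2 (output X)
  --0--> S0 (output Y)
  --1--> S0 (output Y)

"YYXYXYY"


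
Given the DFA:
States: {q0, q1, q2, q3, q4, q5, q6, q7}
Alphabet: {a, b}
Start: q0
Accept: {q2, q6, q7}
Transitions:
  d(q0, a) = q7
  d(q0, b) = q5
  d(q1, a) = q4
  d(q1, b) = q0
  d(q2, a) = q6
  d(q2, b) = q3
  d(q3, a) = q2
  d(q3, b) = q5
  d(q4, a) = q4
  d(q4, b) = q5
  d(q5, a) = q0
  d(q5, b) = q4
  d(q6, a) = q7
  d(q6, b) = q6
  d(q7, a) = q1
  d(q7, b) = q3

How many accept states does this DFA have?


Accept states listed: {q2, q6, q7}
Counting: q2(1) q6(2) q7(3)

3


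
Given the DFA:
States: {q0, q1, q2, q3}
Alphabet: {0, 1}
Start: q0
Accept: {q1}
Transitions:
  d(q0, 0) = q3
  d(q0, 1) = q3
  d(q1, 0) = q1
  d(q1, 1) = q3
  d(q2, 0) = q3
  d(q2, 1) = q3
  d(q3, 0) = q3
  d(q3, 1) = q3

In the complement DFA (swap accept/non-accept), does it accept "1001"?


Trace: q0 -> q3 -> q3 -> q3 -> q3
Final: q3
Original accept: {q1}
Complement: q3 is not in original accept

Yes, complement accepts (original rejects)


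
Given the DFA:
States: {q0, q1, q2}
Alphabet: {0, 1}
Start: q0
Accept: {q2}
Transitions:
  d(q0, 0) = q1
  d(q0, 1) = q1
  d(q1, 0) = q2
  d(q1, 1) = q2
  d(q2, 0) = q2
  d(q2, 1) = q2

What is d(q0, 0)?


Looking up transition d(q0, 0)

q1


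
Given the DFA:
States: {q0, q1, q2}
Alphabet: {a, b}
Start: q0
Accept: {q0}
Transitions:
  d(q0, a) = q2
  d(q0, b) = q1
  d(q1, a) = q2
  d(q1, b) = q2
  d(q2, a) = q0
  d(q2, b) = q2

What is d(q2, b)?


Looking up transition d(q2, b)

q2


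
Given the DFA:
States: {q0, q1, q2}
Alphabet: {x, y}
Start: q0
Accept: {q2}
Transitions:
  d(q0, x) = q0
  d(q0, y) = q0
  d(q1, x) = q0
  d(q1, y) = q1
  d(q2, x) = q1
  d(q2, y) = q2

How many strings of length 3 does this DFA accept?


Enumerating all length-3 strings:
  "xxx" -> q0 [reject]
  "xxy" -> q0 [reject]
  "xyx" -> q0 [reject]
  "xyy" -> q0 [reject]
  "yxx" -> q0 [reject]
  "yxy" -> q0 [reject]
  "yyx" -> q0 [reject]
  "yyy" -> q0 [reject]

0 out of 8


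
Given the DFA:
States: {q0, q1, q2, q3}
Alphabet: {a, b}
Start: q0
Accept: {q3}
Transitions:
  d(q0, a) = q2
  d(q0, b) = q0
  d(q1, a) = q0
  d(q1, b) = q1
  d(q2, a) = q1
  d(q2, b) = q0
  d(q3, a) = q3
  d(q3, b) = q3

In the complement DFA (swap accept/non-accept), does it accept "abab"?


Trace: q0 -> q2 -> q0 -> q2 -> q0
Final: q0
Original accept: {q3}
Complement: q0 is not in original accept

Yes, complement accepts (original rejects)


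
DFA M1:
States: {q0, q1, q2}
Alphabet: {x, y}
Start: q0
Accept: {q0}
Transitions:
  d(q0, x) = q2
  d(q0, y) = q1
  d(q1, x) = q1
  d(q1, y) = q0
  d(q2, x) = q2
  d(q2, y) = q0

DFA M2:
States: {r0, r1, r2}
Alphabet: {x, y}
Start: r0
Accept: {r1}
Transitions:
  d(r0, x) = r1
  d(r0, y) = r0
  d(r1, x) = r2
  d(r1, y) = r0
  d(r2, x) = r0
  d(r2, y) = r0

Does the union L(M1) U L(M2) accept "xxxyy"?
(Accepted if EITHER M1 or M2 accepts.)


M1: final=q1 accepted=False
M2: final=r0 accepted=False

No, union rejects (neither accepts)


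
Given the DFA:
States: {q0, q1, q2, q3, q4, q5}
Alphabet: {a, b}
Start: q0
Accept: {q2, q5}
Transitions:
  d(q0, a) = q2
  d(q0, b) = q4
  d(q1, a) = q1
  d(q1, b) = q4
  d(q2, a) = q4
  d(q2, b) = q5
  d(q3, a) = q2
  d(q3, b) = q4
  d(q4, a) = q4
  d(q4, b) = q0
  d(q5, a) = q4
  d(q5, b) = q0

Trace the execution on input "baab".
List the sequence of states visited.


Input: baab
d(q0, b) = q4
d(q4, a) = q4
d(q4, a) = q4
d(q4, b) = q0


q0 -> q4 -> q4 -> q4 -> q0


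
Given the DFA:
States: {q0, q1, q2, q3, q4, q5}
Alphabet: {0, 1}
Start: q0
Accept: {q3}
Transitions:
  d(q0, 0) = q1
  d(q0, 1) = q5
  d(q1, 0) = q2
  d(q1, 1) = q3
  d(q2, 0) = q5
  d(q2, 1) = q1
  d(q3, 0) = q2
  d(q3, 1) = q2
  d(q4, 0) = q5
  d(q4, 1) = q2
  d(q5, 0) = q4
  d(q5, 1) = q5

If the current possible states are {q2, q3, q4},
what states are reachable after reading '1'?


Apply transition on '1' from each current state:
  d(q2, 1) = q1
  d(q3, 1) = q2
  d(q4, 1) = q2

{q1, q2}


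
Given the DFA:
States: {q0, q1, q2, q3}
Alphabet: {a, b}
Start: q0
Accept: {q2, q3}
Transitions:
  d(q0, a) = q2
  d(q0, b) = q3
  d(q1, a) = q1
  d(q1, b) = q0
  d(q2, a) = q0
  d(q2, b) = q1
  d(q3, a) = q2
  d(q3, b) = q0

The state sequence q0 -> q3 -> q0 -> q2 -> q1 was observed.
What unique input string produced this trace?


Trace back each transition to find the symbol:
  q0 --[b]--> q3
  q3 --[b]--> q0
  q0 --[a]--> q2
  q2 --[b]--> q1

"bbab"


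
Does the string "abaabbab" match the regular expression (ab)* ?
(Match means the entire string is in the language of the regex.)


|string| = 8; first = 'a'; last = 'b'

No, "abaabbab" does not match (ab)*


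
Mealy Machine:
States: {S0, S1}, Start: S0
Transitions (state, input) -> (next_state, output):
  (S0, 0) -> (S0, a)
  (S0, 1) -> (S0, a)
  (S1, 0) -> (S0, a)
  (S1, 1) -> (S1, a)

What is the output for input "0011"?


Step-by-step:
  (S0, 0) -> (S0, a)
  (S0, 0) -> (S0, a)
  (S0, 1) -> (S0, a)
  (S0, 1) -> (S0, a)

"aaaa"


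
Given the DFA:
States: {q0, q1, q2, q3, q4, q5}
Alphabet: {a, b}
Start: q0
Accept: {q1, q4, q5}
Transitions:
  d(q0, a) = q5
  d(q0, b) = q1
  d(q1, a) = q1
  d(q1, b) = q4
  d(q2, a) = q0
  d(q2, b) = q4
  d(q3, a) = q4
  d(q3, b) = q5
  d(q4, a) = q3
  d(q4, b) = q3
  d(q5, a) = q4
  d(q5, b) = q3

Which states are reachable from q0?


BFS from q0:
  layer 0: {q0}
  layer 1: {q1, q5}
  layer 2: {q3, q4}

{q0, q1, q3, q4, q5}


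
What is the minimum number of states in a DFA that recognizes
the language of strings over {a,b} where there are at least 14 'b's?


States: count = 0, 1, ..., 13, and a final '>= 14' state.
Total: 14 + 1 = 15. Accept = '>= 14' state.

15


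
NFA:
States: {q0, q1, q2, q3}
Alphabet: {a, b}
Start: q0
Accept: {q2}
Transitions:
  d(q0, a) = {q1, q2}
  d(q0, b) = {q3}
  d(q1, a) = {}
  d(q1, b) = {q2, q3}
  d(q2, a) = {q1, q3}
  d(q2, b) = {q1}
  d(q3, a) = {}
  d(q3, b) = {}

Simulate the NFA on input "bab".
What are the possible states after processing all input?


Start: {q0}
  --b--> {q3}
  --a--> {}
  --b--> {}

{} (empty set, no valid transitions)


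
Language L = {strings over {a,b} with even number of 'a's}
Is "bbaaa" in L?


count('a') = 3; 3 mod 2 = 1

No, "bbaaa" is not in L


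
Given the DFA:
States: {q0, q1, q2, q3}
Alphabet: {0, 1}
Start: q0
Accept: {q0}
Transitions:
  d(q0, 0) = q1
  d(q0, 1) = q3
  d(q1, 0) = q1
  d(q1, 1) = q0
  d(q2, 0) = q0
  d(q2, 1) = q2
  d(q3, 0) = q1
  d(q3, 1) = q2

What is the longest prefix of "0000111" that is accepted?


Run the DFA, marking each prefix where the state is accepting:
  "" -> q0 [accept]
  "0" -> q1 [reject]
  "00" -> q1 [reject]
  "000" -> q1 [reject]
  "0000" -> q1 [reject]
  "00001" -> q0 [accept]
  "000011" -> q3 [reject]
  "0000111" -> q2 [reject]

"00001"


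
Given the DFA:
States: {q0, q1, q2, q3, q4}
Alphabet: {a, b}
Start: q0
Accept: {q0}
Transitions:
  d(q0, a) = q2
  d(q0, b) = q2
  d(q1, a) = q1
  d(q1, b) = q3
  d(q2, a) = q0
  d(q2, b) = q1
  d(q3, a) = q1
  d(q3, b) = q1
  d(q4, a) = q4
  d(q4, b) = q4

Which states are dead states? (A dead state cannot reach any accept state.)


Forward reachability from each state:
  q0 -> reaches accept state q0 (live)
  q1 -> reaches {q1, q3}, no accept state (dead)
  q2 -> reaches accept state q0 (live)
  q3 -> reaches {q1, q3}, no accept state (dead)
  q4 -> reaches {q4}, no accept state (dead)

{q1, q3, q4}


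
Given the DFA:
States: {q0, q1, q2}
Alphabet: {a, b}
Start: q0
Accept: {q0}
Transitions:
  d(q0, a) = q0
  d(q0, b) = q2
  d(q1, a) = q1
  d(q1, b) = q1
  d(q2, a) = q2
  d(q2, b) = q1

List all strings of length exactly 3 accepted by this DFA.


All strings of length 3: 8 total
Accepted: 1

"aaa"


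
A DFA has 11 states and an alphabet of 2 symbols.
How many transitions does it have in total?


Each state has exactly one transition per symbol.
11 * 2 = 22

22
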